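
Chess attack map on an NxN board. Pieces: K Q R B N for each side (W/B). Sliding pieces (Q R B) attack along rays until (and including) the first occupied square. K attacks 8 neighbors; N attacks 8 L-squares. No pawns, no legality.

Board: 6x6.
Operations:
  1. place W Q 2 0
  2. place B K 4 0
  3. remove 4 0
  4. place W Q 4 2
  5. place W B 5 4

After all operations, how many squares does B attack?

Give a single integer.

Answer: 0

Derivation:
Op 1: place WQ@(2,0)
Op 2: place BK@(4,0)
Op 3: remove (4,0)
Op 4: place WQ@(4,2)
Op 5: place WB@(5,4)
Per-piece attacks for B:
Union (0 distinct): (none)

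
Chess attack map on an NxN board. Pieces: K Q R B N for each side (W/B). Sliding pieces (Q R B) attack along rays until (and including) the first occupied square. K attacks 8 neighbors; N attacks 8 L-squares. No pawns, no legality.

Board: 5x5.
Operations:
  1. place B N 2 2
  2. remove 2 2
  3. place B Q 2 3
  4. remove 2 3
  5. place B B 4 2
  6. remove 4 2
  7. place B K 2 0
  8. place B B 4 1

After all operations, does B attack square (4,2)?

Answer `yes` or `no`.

Answer: no

Derivation:
Op 1: place BN@(2,2)
Op 2: remove (2,2)
Op 3: place BQ@(2,3)
Op 4: remove (2,3)
Op 5: place BB@(4,2)
Op 6: remove (4,2)
Op 7: place BK@(2,0)
Op 8: place BB@(4,1)
Per-piece attacks for B:
  BK@(2,0): attacks (2,1) (3,0) (1,0) (3,1) (1,1)
  BB@(4,1): attacks (3,2) (2,3) (1,4) (3,0)
B attacks (4,2): no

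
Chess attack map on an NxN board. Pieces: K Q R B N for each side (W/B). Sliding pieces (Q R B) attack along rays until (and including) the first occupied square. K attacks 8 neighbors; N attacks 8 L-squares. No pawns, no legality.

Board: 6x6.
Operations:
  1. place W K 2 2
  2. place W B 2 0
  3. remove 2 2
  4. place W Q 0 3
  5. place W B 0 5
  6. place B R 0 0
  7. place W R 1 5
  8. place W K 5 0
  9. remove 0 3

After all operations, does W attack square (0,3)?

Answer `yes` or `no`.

Op 1: place WK@(2,2)
Op 2: place WB@(2,0)
Op 3: remove (2,2)
Op 4: place WQ@(0,3)
Op 5: place WB@(0,5)
Op 6: place BR@(0,0)
Op 7: place WR@(1,5)
Op 8: place WK@(5,0)
Op 9: remove (0,3)
Per-piece attacks for W:
  WB@(0,5): attacks (1,4) (2,3) (3,2) (4,1) (5,0) [ray(1,-1) blocked at (5,0)]
  WR@(1,5): attacks (1,4) (1,3) (1,2) (1,1) (1,0) (2,5) (3,5) (4,5) (5,5) (0,5) [ray(-1,0) blocked at (0,5)]
  WB@(2,0): attacks (3,1) (4,2) (5,3) (1,1) (0,2)
  WK@(5,0): attacks (5,1) (4,0) (4,1)
W attacks (0,3): no

Answer: no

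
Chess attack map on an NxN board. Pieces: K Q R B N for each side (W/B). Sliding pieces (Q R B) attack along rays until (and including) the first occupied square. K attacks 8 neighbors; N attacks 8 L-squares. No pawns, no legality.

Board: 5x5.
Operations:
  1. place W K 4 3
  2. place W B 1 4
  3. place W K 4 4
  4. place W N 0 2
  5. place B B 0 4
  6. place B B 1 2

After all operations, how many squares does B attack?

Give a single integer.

Op 1: place WK@(4,3)
Op 2: place WB@(1,4)
Op 3: place WK@(4,4)
Op 4: place WN@(0,2)
Op 5: place BB@(0,4)
Op 6: place BB@(1,2)
Per-piece attacks for B:
  BB@(0,4): attacks (1,3) (2,2) (3,1) (4,0)
  BB@(1,2): attacks (2,3) (3,4) (2,1) (3,0) (0,3) (0,1)
Union (10 distinct): (0,1) (0,3) (1,3) (2,1) (2,2) (2,3) (3,0) (3,1) (3,4) (4,0)

Answer: 10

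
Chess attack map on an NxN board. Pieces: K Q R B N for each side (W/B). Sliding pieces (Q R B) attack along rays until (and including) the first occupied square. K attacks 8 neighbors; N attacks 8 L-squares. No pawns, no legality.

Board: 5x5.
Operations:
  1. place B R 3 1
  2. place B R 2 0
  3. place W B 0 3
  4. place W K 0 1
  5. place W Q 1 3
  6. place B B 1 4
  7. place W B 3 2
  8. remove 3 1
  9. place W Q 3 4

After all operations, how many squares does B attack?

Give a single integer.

Op 1: place BR@(3,1)
Op 2: place BR@(2,0)
Op 3: place WB@(0,3)
Op 4: place WK@(0,1)
Op 5: place WQ@(1,3)
Op 6: place BB@(1,4)
Op 7: place WB@(3,2)
Op 8: remove (3,1)
Op 9: place WQ@(3,4)
Per-piece attacks for B:
  BB@(1,4): attacks (2,3) (3,2) (0,3) [ray(1,-1) blocked at (3,2); ray(-1,-1) blocked at (0,3)]
  BR@(2,0): attacks (2,1) (2,2) (2,3) (2,4) (3,0) (4,0) (1,0) (0,0)
Union (10 distinct): (0,0) (0,3) (1,0) (2,1) (2,2) (2,3) (2,4) (3,0) (3,2) (4,0)

Answer: 10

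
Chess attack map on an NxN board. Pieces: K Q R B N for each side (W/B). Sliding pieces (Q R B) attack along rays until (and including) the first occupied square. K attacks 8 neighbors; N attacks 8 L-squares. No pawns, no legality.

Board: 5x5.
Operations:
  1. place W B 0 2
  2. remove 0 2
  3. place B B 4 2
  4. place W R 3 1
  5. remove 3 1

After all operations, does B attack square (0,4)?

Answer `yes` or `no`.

Answer: no

Derivation:
Op 1: place WB@(0,2)
Op 2: remove (0,2)
Op 3: place BB@(4,2)
Op 4: place WR@(3,1)
Op 5: remove (3,1)
Per-piece attacks for B:
  BB@(4,2): attacks (3,3) (2,4) (3,1) (2,0)
B attacks (0,4): no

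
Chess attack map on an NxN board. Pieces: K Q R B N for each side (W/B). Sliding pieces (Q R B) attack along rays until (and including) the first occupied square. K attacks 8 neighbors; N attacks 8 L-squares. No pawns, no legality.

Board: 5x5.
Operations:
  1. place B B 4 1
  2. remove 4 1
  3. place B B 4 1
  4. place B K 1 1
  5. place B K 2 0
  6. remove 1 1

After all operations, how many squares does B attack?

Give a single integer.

Op 1: place BB@(4,1)
Op 2: remove (4,1)
Op 3: place BB@(4,1)
Op 4: place BK@(1,1)
Op 5: place BK@(2,0)
Op 6: remove (1,1)
Per-piece attacks for B:
  BK@(2,0): attacks (2,1) (3,0) (1,0) (3,1) (1,1)
  BB@(4,1): attacks (3,2) (2,3) (1,4) (3,0)
Union (8 distinct): (1,0) (1,1) (1,4) (2,1) (2,3) (3,0) (3,1) (3,2)

Answer: 8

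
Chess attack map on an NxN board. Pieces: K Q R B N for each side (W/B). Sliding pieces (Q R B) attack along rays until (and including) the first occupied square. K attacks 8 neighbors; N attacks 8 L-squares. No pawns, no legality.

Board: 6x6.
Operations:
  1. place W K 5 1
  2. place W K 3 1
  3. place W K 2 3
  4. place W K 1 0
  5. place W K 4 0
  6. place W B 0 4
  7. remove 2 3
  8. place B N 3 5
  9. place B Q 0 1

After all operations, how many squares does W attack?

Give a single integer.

Answer: 17

Derivation:
Op 1: place WK@(5,1)
Op 2: place WK@(3,1)
Op 3: place WK@(2,3)
Op 4: place WK@(1,0)
Op 5: place WK@(4,0)
Op 6: place WB@(0,4)
Op 7: remove (2,3)
Op 8: place BN@(3,5)
Op 9: place BQ@(0,1)
Per-piece attacks for W:
  WB@(0,4): attacks (1,5) (1,3) (2,2) (3,1) [ray(1,-1) blocked at (3,1)]
  WK@(1,0): attacks (1,1) (2,0) (0,0) (2,1) (0,1)
  WK@(3,1): attacks (3,2) (3,0) (4,1) (2,1) (4,2) (4,0) (2,2) (2,0)
  WK@(4,0): attacks (4,1) (5,0) (3,0) (5,1) (3,1)
  WK@(5,1): attacks (5,2) (5,0) (4,1) (4,2) (4,0)
Union (17 distinct): (0,0) (0,1) (1,1) (1,3) (1,5) (2,0) (2,1) (2,2) (3,0) (3,1) (3,2) (4,0) (4,1) (4,2) (5,0) (5,1) (5,2)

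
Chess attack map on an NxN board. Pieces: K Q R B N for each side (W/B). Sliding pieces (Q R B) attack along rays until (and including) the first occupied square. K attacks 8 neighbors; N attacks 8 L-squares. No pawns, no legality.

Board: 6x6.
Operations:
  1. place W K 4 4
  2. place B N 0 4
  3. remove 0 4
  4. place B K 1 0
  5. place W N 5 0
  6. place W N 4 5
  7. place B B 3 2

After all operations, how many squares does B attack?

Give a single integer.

Answer: 13

Derivation:
Op 1: place WK@(4,4)
Op 2: place BN@(0,4)
Op 3: remove (0,4)
Op 4: place BK@(1,0)
Op 5: place WN@(5,0)
Op 6: place WN@(4,5)
Op 7: place BB@(3,2)
Per-piece attacks for B:
  BK@(1,0): attacks (1,1) (2,0) (0,0) (2,1) (0,1)
  BB@(3,2): attacks (4,3) (5,4) (4,1) (5,0) (2,3) (1,4) (0,5) (2,1) (1,0) [ray(1,-1) blocked at (5,0); ray(-1,-1) blocked at (1,0)]
Union (13 distinct): (0,0) (0,1) (0,5) (1,0) (1,1) (1,4) (2,0) (2,1) (2,3) (4,1) (4,3) (5,0) (5,4)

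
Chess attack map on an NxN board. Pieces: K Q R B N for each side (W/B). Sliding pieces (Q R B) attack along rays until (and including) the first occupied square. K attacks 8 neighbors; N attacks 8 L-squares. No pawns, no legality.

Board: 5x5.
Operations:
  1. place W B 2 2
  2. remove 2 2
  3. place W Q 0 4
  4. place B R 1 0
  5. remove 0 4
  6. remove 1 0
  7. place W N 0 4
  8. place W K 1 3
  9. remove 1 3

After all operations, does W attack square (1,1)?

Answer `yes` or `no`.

Answer: no

Derivation:
Op 1: place WB@(2,2)
Op 2: remove (2,2)
Op 3: place WQ@(0,4)
Op 4: place BR@(1,0)
Op 5: remove (0,4)
Op 6: remove (1,0)
Op 7: place WN@(0,4)
Op 8: place WK@(1,3)
Op 9: remove (1,3)
Per-piece attacks for W:
  WN@(0,4): attacks (1,2) (2,3)
W attacks (1,1): no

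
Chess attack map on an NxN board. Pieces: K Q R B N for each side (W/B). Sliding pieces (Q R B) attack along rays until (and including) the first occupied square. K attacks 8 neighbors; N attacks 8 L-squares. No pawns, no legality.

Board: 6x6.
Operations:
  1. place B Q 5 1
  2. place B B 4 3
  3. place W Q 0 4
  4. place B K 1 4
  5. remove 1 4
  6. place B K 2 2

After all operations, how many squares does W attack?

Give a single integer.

Op 1: place BQ@(5,1)
Op 2: place BB@(4,3)
Op 3: place WQ@(0,4)
Op 4: place BK@(1,4)
Op 5: remove (1,4)
Op 6: place BK@(2,2)
Per-piece attacks for W:
  WQ@(0,4): attacks (0,5) (0,3) (0,2) (0,1) (0,0) (1,4) (2,4) (3,4) (4,4) (5,4) (1,5) (1,3) (2,2) [ray(1,-1) blocked at (2,2)]
Union (13 distinct): (0,0) (0,1) (0,2) (0,3) (0,5) (1,3) (1,4) (1,5) (2,2) (2,4) (3,4) (4,4) (5,4)

Answer: 13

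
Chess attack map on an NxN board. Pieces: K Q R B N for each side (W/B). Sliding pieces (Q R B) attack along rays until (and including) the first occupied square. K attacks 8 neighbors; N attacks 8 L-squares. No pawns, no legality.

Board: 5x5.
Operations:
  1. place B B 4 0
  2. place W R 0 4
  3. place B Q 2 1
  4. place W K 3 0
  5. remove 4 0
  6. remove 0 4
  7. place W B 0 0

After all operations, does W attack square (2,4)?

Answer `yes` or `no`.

Answer: no

Derivation:
Op 1: place BB@(4,0)
Op 2: place WR@(0,4)
Op 3: place BQ@(2,1)
Op 4: place WK@(3,0)
Op 5: remove (4,0)
Op 6: remove (0,4)
Op 7: place WB@(0,0)
Per-piece attacks for W:
  WB@(0,0): attacks (1,1) (2,2) (3,3) (4,4)
  WK@(3,0): attacks (3,1) (4,0) (2,0) (4,1) (2,1)
W attacks (2,4): no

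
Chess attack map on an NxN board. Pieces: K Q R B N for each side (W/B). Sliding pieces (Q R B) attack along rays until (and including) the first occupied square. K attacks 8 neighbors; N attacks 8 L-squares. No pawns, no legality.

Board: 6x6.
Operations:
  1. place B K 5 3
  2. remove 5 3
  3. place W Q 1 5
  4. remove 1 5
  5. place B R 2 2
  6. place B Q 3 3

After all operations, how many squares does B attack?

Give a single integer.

Answer: 23

Derivation:
Op 1: place BK@(5,3)
Op 2: remove (5,3)
Op 3: place WQ@(1,5)
Op 4: remove (1,5)
Op 5: place BR@(2,2)
Op 6: place BQ@(3,3)
Per-piece attacks for B:
  BR@(2,2): attacks (2,3) (2,4) (2,5) (2,1) (2,0) (3,2) (4,2) (5,2) (1,2) (0,2)
  BQ@(3,3): attacks (3,4) (3,5) (3,2) (3,1) (3,0) (4,3) (5,3) (2,3) (1,3) (0,3) (4,4) (5,5) (4,2) (5,1) (2,4) (1,5) (2,2) [ray(-1,-1) blocked at (2,2)]
Union (23 distinct): (0,2) (0,3) (1,2) (1,3) (1,5) (2,0) (2,1) (2,2) (2,3) (2,4) (2,5) (3,0) (3,1) (3,2) (3,4) (3,5) (4,2) (4,3) (4,4) (5,1) (5,2) (5,3) (5,5)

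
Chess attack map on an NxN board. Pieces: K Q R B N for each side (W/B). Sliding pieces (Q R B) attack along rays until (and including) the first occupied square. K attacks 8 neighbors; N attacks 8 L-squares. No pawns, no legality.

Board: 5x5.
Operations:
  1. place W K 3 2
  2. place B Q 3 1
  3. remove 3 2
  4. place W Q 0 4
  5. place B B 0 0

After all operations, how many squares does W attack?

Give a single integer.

Answer: 11

Derivation:
Op 1: place WK@(3,2)
Op 2: place BQ@(3,1)
Op 3: remove (3,2)
Op 4: place WQ@(0,4)
Op 5: place BB@(0,0)
Per-piece attacks for W:
  WQ@(0,4): attacks (0,3) (0,2) (0,1) (0,0) (1,4) (2,4) (3,4) (4,4) (1,3) (2,2) (3,1) [ray(0,-1) blocked at (0,0); ray(1,-1) blocked at (3,1)]
Union (11 distinct): (0,0) (0,1) (0,2) (0,3) (1,3) (1,4) (2,2) (2,4) (3,1) (3,4) (4,4)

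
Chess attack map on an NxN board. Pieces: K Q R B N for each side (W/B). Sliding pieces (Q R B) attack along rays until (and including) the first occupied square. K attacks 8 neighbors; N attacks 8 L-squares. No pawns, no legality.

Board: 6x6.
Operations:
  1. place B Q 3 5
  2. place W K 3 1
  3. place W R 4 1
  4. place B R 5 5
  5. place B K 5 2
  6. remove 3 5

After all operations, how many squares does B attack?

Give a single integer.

Op 1: place BQ@(3,5)
Op 2: place WK@(3,1)
Op 3: place WR@(4,1)
Op 4: place BR@(5,5)
Op 5: place BK@(5,2)
Op 6: remove (3,5)
Per-piece attacks for B:
  BK@(5,2): attacks (5,3) (5,1) (4,2) (4,3) (4,1)
  BR@(5,5): attacks (5,4) (5,3) (5,2) (4,5) (3,5) (2,5) (1,5) (0,5) [ray(0,-1) blocked at (5,2)]
Union (12 distinct): (0,5) (1,5) (2,5) (3,5) (4,1) (4,2) (4,3) (4,5) (5,1) (5,2) (5,3) (5,4)

Answer: 12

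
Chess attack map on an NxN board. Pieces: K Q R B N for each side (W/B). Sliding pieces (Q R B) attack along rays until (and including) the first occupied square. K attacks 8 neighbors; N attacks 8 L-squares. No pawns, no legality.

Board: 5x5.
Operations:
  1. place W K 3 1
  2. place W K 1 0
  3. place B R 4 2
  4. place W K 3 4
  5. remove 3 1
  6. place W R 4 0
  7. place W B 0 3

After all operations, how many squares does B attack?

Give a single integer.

Answer: 8

Derivation:
Op 1: place WK@(3,1)
Op 2: place WK@(1,0)
Op 3: place BR@(4,2)
Op 4: place WK@(3,4)
Op 5: remove (3,1)
Op 6: place WR@(4,0)
Op 7: place WB@(0,3)
Per-piece attacks for B:
  BR@(4,2): attacks (4,3) (4,4) (4,1) (4,0) (3,2) (2,2) (1,2) (0,2) [ray(0,-1) blocked at (4,0)]
Union (8 distinct): (0,2) (1,2) (2,2) (3,2) (4,0) (4,1) (4,3) (4,4)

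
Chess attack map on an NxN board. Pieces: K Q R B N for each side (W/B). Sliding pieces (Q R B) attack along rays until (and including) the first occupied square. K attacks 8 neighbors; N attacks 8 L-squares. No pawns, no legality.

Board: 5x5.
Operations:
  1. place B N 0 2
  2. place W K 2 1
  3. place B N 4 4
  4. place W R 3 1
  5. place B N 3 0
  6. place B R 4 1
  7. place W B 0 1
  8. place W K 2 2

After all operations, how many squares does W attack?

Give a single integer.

Answer: 14

Derivation:
Op 1: place BN@(0,2)
Op 2: place WK@(2,1)
Op 3: place BN@(4,4)
Op 4: place WR@(3,1)
Op 5: place BN@(3,0)
Op 6: place BR@(4,1)
Op 7: place WB@(0,1)
Op 8: place WK@(2,2)
Per-piece attacks for W:
  WB@(0,1): attacks (1,2) (2,3) (3,4) (1,0)
  WK@(2,1): attacks (2,2) (2,0) (3,1) (1,1) (3,2) (3,0) (1,2) (1,0)
  WK@(2,2): attacks (2,3) (2,1) (3,2) (1,2) (3,3) (3,1) (1,3) (1,1)
  WR@(3,1): attacks (3,2) (3,3) (3,4) (3,0) (4,1) (2,1) [ray(0,-1) blocked at (3,0); ray(1,0) blocked at (4,1); ray(-1,0) blocked at (2,1)]
Union (14 distinct): (1,0) (1,1) (1,2) (1,3) (2,0) (2,1) (2,2) (2,3) (3,0) (3,1) (3,2) (3,3) (3,4) (4,1)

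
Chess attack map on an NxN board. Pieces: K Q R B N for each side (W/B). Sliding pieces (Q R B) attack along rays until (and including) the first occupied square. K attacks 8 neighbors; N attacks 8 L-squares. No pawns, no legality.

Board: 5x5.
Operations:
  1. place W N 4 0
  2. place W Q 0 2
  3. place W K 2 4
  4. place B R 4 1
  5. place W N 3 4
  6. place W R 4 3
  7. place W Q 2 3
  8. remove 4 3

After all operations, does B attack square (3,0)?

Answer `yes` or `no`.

Answer: no

Derivation:
Op 1: place WN@(4,0)
Op 2: place WQ@(0,2)
Op 3: place WK@(2,4)
Op 4: place BR@(4,1)
Op 5: place WN@(3,4)
Op 6: place WR@(4,3)
Op 7: place WQ@(2,3)
Op 8: remove (4,3)
Per-piece attacks for B:
  BR@(4,1): attacks (4,2) (4,3) (4,4) (4,0) (3,1) (2,1) (1,1) (0,1) [ray(0,-1) blocked at (4,0)]
B attacks (3,0): no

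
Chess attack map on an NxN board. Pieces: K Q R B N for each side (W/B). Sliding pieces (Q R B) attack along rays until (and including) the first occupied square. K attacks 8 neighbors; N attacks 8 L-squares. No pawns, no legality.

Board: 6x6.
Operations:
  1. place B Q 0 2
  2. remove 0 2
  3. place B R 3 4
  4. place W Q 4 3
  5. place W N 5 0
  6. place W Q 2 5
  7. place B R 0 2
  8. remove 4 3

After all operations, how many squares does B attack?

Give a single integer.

Op 1: place BQ@(0,2)
Op 2: remove (0,2)
Op 3: place BR@(3,4)
Op 4: place WQ@(4,3)
Op 5: place WN@(5,0)
Op 6: place WQ@(2,5)
Op 7: place BR@(0,2)
Op 8: remove (4,3)
Per-piece attacks for B:
  BR@(0,2): attacks (0,3) (0,4) (0,5) (0,1) (0,0) (1,2) (2,2) (3,2) (4,2) (5,2)
  BR@(3,4): attacks (3,5) (3,3) (3,2) (3,1) (3,0) (4,4) (5,4) (2,4) (1,4) (0,4)
Union (18 distinct): (0,0) (0,1) (0,3) (0,4) (0,5) (1,2) (1,4) (2,2) (2,4) (3,0) (3,1) (3,2) (3,3) (3,5) (4,2) (4,4) (5,2) (5,4)

Answer: 18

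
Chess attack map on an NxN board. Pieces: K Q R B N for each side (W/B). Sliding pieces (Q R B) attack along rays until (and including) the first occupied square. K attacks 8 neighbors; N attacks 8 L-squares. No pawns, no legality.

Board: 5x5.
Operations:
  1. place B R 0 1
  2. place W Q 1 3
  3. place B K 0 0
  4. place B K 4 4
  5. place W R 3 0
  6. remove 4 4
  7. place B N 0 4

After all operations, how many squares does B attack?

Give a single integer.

Op 1: place BR@(0,1)
Op 2: place WQ@(1,3)
Op 3: place BK@(0,0)
Op 4: place BK@(4,4)
Op 5: place WR@(3,0)
Op 6: remove (4,4)
Op 7: place BN@(0,4)
Per-piece attacks for B:
  BK@(0,0): attacks (0,1) (1,0) (1,1)
  BR@(0,1): attacks (0,2) (0,3) (0,4) (0,0) (1,1) (2,1) (3,1) (4,1) [ray(0,1) blocked at (0,4); ray(0,-1) blocked at (0,0)]
  BN@(0,4): attacks (1,2) (2,3)
Union (12 distinct): (0,0) (0,1) (0,2) (0,3) (0,4) (1,0) (1,1) (1,2) (2,1) (2,3) (3,1) (4,1)

Answer: 12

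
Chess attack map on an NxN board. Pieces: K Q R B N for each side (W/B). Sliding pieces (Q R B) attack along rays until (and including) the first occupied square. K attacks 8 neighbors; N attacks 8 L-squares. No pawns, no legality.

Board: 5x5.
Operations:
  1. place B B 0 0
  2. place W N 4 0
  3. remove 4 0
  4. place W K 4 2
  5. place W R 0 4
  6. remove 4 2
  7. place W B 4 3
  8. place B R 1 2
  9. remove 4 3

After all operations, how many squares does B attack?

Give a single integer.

Answer: 10

Derivation:
Op 1: place BB@(0,0)
Op 2: place WN@(4,0)
Op 3: remove (4,0)
Op 4: place WK@(4,2)
Op 5: place WR@(0,4)
Op 6: remove (4,2)
Op 7: place WB@(4,3)
Op 8: place BR@(1,2)
Op 9: remove (4,3)
Per-piece attacks for B:
  BB@(0,0): attacks (1,1) (2,2) (3,3) (4,4)
  BR@(1,2): attacks (1,3) (1,4) (1,1) (1,0) (2,2) (3,2) (4,2) (0,2)
Union (10 distinct): (0,2) (1,0) (1,1) (1,3) (1,4) (2,2) (3,2) (3,3) (4,2) (4,4)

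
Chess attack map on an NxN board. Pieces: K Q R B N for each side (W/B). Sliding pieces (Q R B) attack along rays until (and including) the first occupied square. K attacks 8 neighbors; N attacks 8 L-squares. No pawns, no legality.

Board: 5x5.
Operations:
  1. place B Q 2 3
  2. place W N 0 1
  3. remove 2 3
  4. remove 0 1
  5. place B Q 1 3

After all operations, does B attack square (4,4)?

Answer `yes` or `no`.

Op 1: place BQ@(2,3)
Op 2: place WN@(0,1)
Op 3: remove (2,3)
Op 4: remove (0,1)
Op 5: place BQ@(1,3)
Per-piece attacks for B:
  BQ@(1,3): attacks (1,4) (1,2) (1,1) (1,0) (2,3) (3,3) (4,3) (0,3) (2,4) (2,2) (3,1) (4,0) (0,4) (0,2)
B attacks (4,4): no

Answer: no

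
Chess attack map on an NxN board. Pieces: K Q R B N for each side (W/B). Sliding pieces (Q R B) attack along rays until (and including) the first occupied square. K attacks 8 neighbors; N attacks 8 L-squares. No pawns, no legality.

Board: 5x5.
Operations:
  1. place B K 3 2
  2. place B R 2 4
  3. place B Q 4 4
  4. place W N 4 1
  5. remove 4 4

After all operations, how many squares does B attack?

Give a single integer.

Answer: 13

Derivation:
Op 1: place BK@(3,2)
Op 2: place BR@(2,4)
Op 3: place BQ@(4,4)
Op 4: place WN@(4,1)
Op 5: remove (4,4)
Per-piece attacks for B:
  BR@(2,4): attacks (2,3) (2,2) (2,1) (2,0) (3,4) (4,4) (1,4) (0,4)
  BK@(3,2): attacks (3,3) (3,1) (4,2) (2,2) (4,3) (4,1) (2,3) (2,1)
Union (13 distinct): (0,4) (1,4) (2,0) (2,1) (2,2) (2,3) (3,1) (3,3) (3,4) (4,1) (4,2) (4,3) (4,4)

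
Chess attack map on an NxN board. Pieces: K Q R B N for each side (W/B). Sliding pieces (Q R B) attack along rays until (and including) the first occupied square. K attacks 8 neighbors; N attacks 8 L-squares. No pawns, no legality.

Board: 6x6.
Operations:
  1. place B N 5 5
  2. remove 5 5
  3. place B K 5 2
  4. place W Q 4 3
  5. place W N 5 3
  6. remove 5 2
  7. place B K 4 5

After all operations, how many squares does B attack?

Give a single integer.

Op 1: place BN@(5,5)
Op 2: remove (5,5)
Op 3: place BK@(5,2)
Op 4: place WQ@(4,3)
Op 5: place WN@(5,3)
Op 6: remove (5,2)
Op 7: place BK@(4,5)
Per-piece attacks for B:
  BK@(4,5): attacks (4,4) (5,5) (3,5) (5,4) (3,4)
Union (5 distinct): (3,4) (3,5) (4,4) (5,4) (5,5)

Answer: 5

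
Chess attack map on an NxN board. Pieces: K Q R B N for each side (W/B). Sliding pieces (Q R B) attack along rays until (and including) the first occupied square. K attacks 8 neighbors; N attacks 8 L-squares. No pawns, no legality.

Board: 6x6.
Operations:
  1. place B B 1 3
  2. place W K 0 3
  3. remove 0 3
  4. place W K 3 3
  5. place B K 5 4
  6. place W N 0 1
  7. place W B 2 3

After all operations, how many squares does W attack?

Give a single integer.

Op 1: place BB@(1,3)
Op 2: place WK@(0,3)
Op 3: remove (0,3)
Op 4: place WK@(3,3)
Op 5: place BK@(5,4)
Op 6: place WN@(0,1)
Op 7: place WB@(2,3)
Per-piece attacks for W:
  WN@(0,1): attacks (1,3) (2,2) (2,0)
  WB@(2,3): attacks (3,4) (4,5) (3,2) (4,1) (5,0) (1,4) (0,5) (1,2) (0,1) [ray(-1,-1) blocked at (0,1)]
  WK@(3,3): attacks (3,4) (3,2) (4,3) (2,3) (4,4) (4,2) (2,4) (2,2)
Union (17 distinct): (0,1) (0,5) (1,2) (1,3) (1,4) (2,0) (2,2) (2,3) (2,4) (3,2) (3,4) (4,1) (4,2) (4,3) (4,4) (4,5) (5,0)

Answer: 17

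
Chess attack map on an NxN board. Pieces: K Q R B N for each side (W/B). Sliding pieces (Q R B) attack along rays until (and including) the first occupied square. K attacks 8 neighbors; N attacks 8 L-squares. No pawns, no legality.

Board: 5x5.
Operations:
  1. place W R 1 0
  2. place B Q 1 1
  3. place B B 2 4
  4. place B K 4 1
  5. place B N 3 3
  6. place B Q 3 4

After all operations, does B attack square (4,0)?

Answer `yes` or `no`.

Op 1: place WR@(1,0)
Op 2: place BQ@(1,1)
Op 3: place BB@(2,4)
Op 4: place BK@(4,1)
Op 5: place BN@(3,3)
Op 6: place BQ@(3,4)
Per-piece attacks for B:
  BQ@(1,1): attacks (1,2) (1,3) (1,4) (1,0) (2,1) (3,1) (4,1) (0,1) (2,2) (3,3) (2,0) (0,2) (0,0) [ray(0,-1) blocked at (1,0); ray(1,0) blocked at (4,1); ray(1,1) blocked at (3,3)]
  BB@(2,4): attacks (3,3) (1,3) (0,2) [ray(1,-1) blocked at (3,3)]
  BN@(3,3): attacks (1,4) (4,1) (2,1) (1,2)
  BQ@(3,4): attacks (3,3) (4,4) (2,4) (4,3) (2,3) (1,2) (0,1) [ray(0,-1) blocked at (3,3); ray(-1,0) blocked at (2,4)]
  BK@(4,1): attacks (4,2) (4,0) (3,1) (3,2) (3,0)
B attacks (4,0): yes

Answer: yes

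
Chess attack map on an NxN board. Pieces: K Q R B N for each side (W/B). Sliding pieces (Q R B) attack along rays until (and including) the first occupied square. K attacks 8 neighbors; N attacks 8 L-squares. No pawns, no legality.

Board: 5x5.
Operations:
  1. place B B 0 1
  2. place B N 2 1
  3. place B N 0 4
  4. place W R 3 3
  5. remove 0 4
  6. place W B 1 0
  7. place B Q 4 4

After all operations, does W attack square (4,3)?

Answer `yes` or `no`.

Answer: yes

Derivation:
Op 1: place BB@(0,1)
Op 2: place BN@(2,1)
Op 3: place BN@(0,4)
Op 4: place WR@(3,3)
Op 5: remove (0,4)
Op 6: place WB@(1,0)
Op 7: place BQ@(4,4)
Per-piece attacks for W:
  WB@(1,0): attacks (2,1) (0,1) [ray(1,1) blocked at (2,1); ray(-1,1) blocked at (0,1)]
  WR@(3,3): attacks (3,4) (3,2) (3,1) (3,0) (4,3) (2,3) (1,3) (0,3)
W attacks (4,3): yes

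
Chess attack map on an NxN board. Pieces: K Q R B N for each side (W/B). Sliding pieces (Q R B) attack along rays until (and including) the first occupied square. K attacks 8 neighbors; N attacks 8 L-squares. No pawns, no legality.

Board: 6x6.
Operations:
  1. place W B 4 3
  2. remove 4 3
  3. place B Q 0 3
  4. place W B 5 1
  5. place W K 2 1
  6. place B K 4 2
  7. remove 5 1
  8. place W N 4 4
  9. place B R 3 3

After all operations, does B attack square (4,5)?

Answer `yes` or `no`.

Op 1: place WB@(4,3)
Op 2: remove (4,3)
Op 3: place BQ@(0,3)
Op 4: place WB@(5,1)
Op 5: place WK@(2,1)
Op 6: place BK@(4,2)
Op 7: remove (5,1)
Op 8: place WN@(4,4)
Op 9: place BR@(3,3)
Per-piece attacks for B:
  BQ@(0,3): attacks (0,4) (0,5) (0,2) (0,1) (0,0) (1,3) (2,3) (3,3) (1,4) (2,5) (1,2) (2,1) [ray(1,0) blocked at (3,3); ray(1,-1) blocked at (2,1)]
  BR@(3,3): attacks (3,4) (3,5) (3,2) (3,1) (3,0) (4,3) (5,3) (2,3) (1,3) (0,3) [ray(-1,0) blocked at (0,3)]
  BK@(4,2): attacks (4,3) (4,1) (5,2) (3,2) (5,3) (5,1) (3,3) (3,1)
B attacks (4,5): no

Answer: no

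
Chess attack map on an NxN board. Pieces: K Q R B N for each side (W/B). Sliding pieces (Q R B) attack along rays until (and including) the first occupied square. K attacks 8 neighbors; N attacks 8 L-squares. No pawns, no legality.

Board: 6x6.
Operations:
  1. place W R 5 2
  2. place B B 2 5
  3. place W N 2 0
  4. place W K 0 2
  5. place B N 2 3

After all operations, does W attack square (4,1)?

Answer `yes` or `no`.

Answer: yes

Derivation:
Op 1: place WR@(5,2)
Op 2: place BB@(2,5)
Op 3: place WN@(2,0)
Op 4: place WK@(0,2)
Op 5: place BN@(2,3)
Per-piece attacks for W:
  WK@(0,2): attacks (0,3) (0,1) (1,2) (1,3) (1,1)
  WN@(2,0): attacks (3,2) (4,1) (1,2) (0,1)
  WR@(5,2): attacks (5,3) (5,4) (5,5) (5,1) (5,0) (4,2) (3,2) (2,2) (1,2) (0,2) [ray(-1,0) blocked at (0,2)]
W attacks (4,1): yes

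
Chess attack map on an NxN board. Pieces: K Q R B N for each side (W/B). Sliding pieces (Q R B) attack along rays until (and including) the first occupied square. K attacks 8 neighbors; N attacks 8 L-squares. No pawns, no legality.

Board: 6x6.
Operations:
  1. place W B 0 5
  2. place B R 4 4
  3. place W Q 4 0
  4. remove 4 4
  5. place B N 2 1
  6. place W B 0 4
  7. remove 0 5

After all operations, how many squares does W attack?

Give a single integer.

Op 1: place WB@(0,5)
Op 2: place BR@(4,4)
Op 3: place WQ@(4,0)
Op 4: remove (4,4)
Op 5: place BN@(2,1)
Op 6: place WB@(0,4)
Op 7: remove (0,5)
Per-piece attacks for W:
  WB@(0,4): attacks (1,5) (1,3) (2,2) (3,1) (4,0) [ray(1,-1) blocked at (4,0)]
  WQ@(4,0): attacks (4,1) (4,2) (4,3) (4,4) (4,5) (5,0) (3,0) (2,0) (1,0) (0,0) (5,1) (3,1) (2,2) (1,3) (0,4) [ray(-1,1) blocked at (0,4)]
Union (17 distinct): (0,0) (0,4) (1,0) (1,3) (1,5) (2,0) (2,2) (3,0) (3,1) (4,0) (4,1) (4,2) (4,3) (4,4) (4,5) (5,0) (5,1)

Answer: 17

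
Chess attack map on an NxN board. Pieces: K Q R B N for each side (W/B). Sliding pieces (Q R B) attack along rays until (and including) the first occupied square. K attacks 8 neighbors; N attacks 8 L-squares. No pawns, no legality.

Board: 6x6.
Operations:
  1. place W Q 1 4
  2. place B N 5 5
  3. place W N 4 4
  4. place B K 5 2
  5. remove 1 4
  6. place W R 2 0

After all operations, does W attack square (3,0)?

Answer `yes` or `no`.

Op 1: place WQ@(1,4)
Op 2: place BN@(5,5)
Op 3: place WN@(4,4)
Op 4: place BK@(5,2)
Op 5: remove (1,4)
Op 6: place WR@(2,0)
Per-piece attacks for W:
  WR@(2,0): attacks (2,1) (2,2) (2,3) (2,4) (2,5) (3,0) (4,0) (5,0) (1,0) (0,0)
  WN@(4,4): attacks (2,5) (5,2) (3,2) (2,3)
W attacks (3,0): yes

Answer: yes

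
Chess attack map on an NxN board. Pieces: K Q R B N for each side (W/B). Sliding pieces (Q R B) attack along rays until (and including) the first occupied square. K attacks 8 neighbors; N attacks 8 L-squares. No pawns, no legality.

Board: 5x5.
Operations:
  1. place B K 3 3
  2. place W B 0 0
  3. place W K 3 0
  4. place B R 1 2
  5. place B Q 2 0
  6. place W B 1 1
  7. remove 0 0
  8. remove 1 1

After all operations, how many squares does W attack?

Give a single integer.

Op 1: place BK@(3,3)
Op 2: place WB@(0,0)
Op 3: place WK@(3,0)
Op 4: place BR@(1,2)
Op 5: place BQ@(2,0)
Op 6: place WB@(1,1)
Op 7: remove (0,0)
Op 8: remove (1,1)
Per-piece attacks for W:
  WK@(3,0): attacks (3,1) (4,0) (2,0) (4,1) (2,1)
Union (5 distinct): (2,0) (2,1) (3,1) (4,0) (4,1)

Answer: 5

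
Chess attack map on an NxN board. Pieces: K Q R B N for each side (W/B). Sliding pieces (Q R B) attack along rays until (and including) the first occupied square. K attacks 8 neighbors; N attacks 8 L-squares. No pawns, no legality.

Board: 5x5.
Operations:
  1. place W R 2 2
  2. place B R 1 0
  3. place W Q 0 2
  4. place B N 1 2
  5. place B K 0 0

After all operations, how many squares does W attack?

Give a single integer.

Answer: 13

Derivation:
Op 1: place WR@(2,2)
Op 2: place BR@(1,0)
Op 3: place WQ@(0,2)
Op 4: place BN@(1,2)
Op 5: place BK@(0,0)
Per-piece attacks for W:
  WQ@(0,2): attacks (0,3) (0,4) (0,1) (0,0) (1,2) (1,3) (2,4) (1,1) (2,0) [ray(0,-1) blocked at (0,0); ray(1,0) blocked at (1,2)]
  WR@(2,2): attacks (2,3) (2,4) (2,1) (2,0) (3,2) (4,2) (1,2) [ray(-1,0) blocked at (1,2)]
Union (13 distinct): (0,0) (0,1) (0,3) (0,4) (1,1) (1,2) (1,3) (2,0) (2,1) (2,3) (2,4) (3,2) (4,2)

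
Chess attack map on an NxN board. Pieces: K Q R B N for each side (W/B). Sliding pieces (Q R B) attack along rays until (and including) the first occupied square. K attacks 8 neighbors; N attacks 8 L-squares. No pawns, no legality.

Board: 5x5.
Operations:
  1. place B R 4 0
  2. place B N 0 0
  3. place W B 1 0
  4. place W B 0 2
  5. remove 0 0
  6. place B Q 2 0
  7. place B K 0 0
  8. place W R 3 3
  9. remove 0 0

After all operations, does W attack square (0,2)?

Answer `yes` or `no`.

Answer: no

Derivation:
Op 1: place BR@(4,0)
Op 2: place BN@(0,0)
Op 3: place WB@(1,0)
Op 4: place WB@(0,2)
Op 5: remove (0,0)
Op 6: place BQ@(2,0)
Op 7: place BK@(0,0)
Op 8: place WR@(3,3)
Op 9: remove (0,0)
Per-piece attacks for W:
  WB@(0,2): attacks (1,3) (2,4) (1,1) (2,0) [ray(1,-1) blocked at (2,0)]
  WB@(1,0): attacks (2,1) (3,2) (4,3) (0,1)
  WR@(3,3): attacks (3,4) (3,2) (3,1) (3,0) (4,3) (2,3) (1,3) (0,3)
W attacks (0,2): no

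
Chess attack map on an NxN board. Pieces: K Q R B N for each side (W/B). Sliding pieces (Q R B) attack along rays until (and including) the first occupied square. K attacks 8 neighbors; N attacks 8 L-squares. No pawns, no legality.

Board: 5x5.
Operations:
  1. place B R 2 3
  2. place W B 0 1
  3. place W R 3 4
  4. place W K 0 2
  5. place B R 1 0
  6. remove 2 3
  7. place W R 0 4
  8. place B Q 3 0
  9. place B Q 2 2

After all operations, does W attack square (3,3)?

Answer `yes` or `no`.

Op 1: place BR@(2,3)
Op 2: place WB@(0,1)
Op 3: place WR@(3,4)
Op 4: place WK@(0,2)
Op 5: place BR@(1,0)
Op 6: remove (2,3)
Op 7: place WR@(0,4)
Op 8: place BQ@(3,0)
Op 9: place BQ@(2,2)
Per-piece attacks for W:
  WB@(0,1): attacks (1,2) (2,3) (3,4) (1,0) [ray(1,1) blocked at (3,4); ray(1,-1) blocked at (1,0)]
  WK@(0,2): attacks (0,3) (0,1) (1,2) (1,3) (1,1)
  WR@(0,4): attacks (0,3) (0,2) (1,4) (2,4) (3,4) [ray(0,-1) blocked at (0,2); ray(1,0) blocked at (3,4)]
  WR@(3,4): attacks (3,3) (3,2) (3,1) (3,0) (4,4) (2,4) (1,4) (0,4) [ray(0,-1) blocked at (3,0); ray(-1,0) blocked at (0,4)]
W attacks (3,3): yes

Answer: yes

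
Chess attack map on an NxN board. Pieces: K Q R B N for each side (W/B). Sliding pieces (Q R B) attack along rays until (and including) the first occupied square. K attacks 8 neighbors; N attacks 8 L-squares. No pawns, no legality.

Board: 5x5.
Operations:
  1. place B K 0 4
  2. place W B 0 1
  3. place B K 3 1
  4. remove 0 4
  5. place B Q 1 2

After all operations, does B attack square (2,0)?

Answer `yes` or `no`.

Op 1: place BK@(0,4)
Op 2: place WB@(0,1)
Op 3: place BK@(3,1)
Op 4: remove (0,4)
Op 5: place BQ@(1,2)
Per-piece attacks for B:
  BQ@(1,2): attacks (1,3) (1,4) (1,1) (1,0) (2,2) (3,2) (4,2) (0,2) (2,3) (3,4) (2,1) (3,0) (0,3) (0,1) [ray(-1,-1) blocked at (0,1)]
  BK@(3,1): attacks (3,2) (3,0) (4,1) (2,1) (4,2) (4,0) (2,2) (2,0)
B attacks (2,0): yes

Answer: yes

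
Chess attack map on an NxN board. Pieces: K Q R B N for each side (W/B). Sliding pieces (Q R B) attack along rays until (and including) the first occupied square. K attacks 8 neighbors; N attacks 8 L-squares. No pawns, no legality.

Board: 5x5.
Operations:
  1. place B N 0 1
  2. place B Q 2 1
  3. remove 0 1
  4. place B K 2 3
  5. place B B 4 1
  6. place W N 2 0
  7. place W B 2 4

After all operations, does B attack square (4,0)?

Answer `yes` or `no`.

Op 1: place BN@(0,1)
Op 2: place BQ@(2,1)
Op 3: remove (0,1)
Op 4: place BK@(2,3)
Op 5: place BB@(4,1)
Op 6: place WN@(2,0)
Op 7: place WB@(2,4)
Per-piece attacks for B:
  BQ@(2,1): attacks (2,2) (2,3) (2,0) (3,1) (4,1) (1,1) (0,1) (3,2) (4,3) (3,0) (1,2) (0,3) (1,0) [ray(0,1) blocked at (2,3); ray(0,-1) blocked at (2,0); ray(1,0) blocked at (4,1)]
  BK@(2,3): attacks (2,4) (2,2) (3,3) (1,3) (3,4) (3,2) (1,4) (1,2)
  BB@(4,1): attacks (3,2) (2,3) (3,0) [ray(-1,1) blocked at (2,3)]
B attacks (4,0): no

Answer: no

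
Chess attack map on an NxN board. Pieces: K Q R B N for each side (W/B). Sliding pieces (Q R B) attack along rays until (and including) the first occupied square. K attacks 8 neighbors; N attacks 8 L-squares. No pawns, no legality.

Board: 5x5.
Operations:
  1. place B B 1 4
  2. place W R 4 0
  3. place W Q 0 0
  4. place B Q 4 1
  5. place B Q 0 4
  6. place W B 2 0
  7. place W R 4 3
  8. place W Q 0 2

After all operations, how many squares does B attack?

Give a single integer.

Op 1: place BB@(1,4)
Op 2: place WR@(4,0)
Op 3: place WQ@(0,0)
Op 4: place BQ@(4,1)
Op 5: place BQ@(0,4)
Op 6: place WB@(2,0)
Op 7: place WR@(4,3)
Op 8: place WQ@(0,2)
Per-piece attacks for B:
  BQ@(0,4): attacks (0,3) (0,2) (1,4) (1,3) (2,2) (3,1) (4,0) [ray(0,-1) blocked at (0,2); ray(1,0) blocked at (1,4); ray(1,-1) blocked at (4,0)]
  BB@(1,4): attacks (2,3) (3,2) (4,1) (0,3) [ray(1,-1) blocked at (4,1)]
  BQ@(4,1): attacks (4,2) (4,3) (4,0) (3,1) (2,1) (1,1) (0,1) (3,2) (2,3) (1,4) (3,0) [ray(0,1) blocked at (4,3); ray(0,-1) blocked at (4,0); ray(-1,1) blocked at (1,4)]
Union (16 distinct): (0,1) (0,2) (0,3) (1,1) (1,3) (1,4) (2,1) (2,2) (2,3) (3,0) (3,1) (3,2) (4,0) (4,1) (4,2) (4,3)

Answer: 16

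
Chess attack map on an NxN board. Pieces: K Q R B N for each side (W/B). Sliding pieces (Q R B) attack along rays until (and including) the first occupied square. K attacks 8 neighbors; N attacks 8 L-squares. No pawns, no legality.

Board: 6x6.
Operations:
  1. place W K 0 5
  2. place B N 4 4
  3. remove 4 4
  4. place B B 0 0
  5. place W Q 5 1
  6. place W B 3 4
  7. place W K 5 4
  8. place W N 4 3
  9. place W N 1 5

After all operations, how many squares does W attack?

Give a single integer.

Op 1: place WK@(0,5)
Op 2: place BN@(4,4)
Op 3: remove (4,4)
Op 4: place BB@(0,0)
Op 5: place WQ@(5,1)
Op 6: place WB@(3,4)
Op 7: place WK@(5,4)
Op 8: place WN@(4,3)
Op 9: place WN@(1,5)
Per-piece attacks for W:
  WK@(0,5): attacks (0,4) (1,5) (1,4)
  WN@(1,5): attacks (2,3) (3,4) (0,3)
  WB@(3,4): attacks (4,5) (4,3) (2,5) (2,3) (1,2) (0,1) [ray(1,-1) blocked at (4,3)]
  WN@(4,3): attacks (5,5) (3,5) (2,4) (5,1) (3,1) (2,2)
  WQ@(5,1): attacks (5,2) (5,3) (5,4) (5,0) (4,1) (3,1) (2,1) (1,1) (0,1) (4,2) (3,3) (2,4) (1,5) (4,0) [ray(0,1) blocked at (5,4); ray(-1,1) blocked at (1,5)]
  WK@(5,4): attacks (5,5) (5,3) (4,4) (4,5) (4,3)
Union (28 distinct): (0,1) (0,3) (0,4) (1,1) (1,2) (1,4) (1,5) (2,1) (2,2) (2,3) (2,4) (2,5) (3,1) (3,3) (3,4) (3,5) (4,0) (4,1) (4,2) (4,3) (4,4) (4,5) (5,0) (5,1) (5,2) (5,3) (5,4) (5,5)

Answer: 28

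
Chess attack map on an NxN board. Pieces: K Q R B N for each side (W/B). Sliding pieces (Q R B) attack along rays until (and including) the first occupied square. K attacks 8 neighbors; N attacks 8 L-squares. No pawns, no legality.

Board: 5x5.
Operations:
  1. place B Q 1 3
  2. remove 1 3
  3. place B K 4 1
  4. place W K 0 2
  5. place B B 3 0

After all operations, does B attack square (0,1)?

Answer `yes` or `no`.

Op 1: place BQ@(1,3)
Op 2: remove (1,3)
Op 3: place BK@(4,1)
Op 4: place WK@(0,2)
Op 5: place BB@(3,0)
Per-piece attacks for B:
  BB@(3,0): attacks (4,1) (2,1) (1,2) (0,3) [ray(1,1) blocked at (4,1)]
  BK@(4,1): attacks (4,2) (4,0) (3,1) (3,2) (3,0)
B attacks (0,1): no

Answer: no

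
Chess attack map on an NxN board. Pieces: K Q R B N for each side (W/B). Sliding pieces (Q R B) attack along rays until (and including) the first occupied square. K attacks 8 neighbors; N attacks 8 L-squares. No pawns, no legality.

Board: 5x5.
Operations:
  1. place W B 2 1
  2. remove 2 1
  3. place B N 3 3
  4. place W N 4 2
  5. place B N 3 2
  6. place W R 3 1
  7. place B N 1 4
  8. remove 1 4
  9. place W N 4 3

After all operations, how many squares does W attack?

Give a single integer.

Op 1: place WB@(2,1)
Op 2: remove (2,1)
Op 3: place BN@(3,3)
Op 4: place WN@(4,2)
Op 5: place BN@(3,2)
Op 6: place WR@(3,1)
Op 7: place BN@(1,4)
Op 8: remove (1,4)
Op 9: place WN@(4,3)
Per-piece attacks for W:
  WR@(3,1): attacks (3,2) (3,0) (4,1) (2,1) (1,1) (0,1) [ray(0,1) blocked at (3,2)]
  WN@(4,2): attacks (3,4) (2,3) (3,0) (2,1)
  WN@(4,3): attacks (2,4) (3,1) (2,2)
Union (11 distinct): (0,1) (1,1) (2,1) (2,2) (2,3) (2,4) (3,0) (3,1) (3,2) (3,4) (4,1)

Answer: 11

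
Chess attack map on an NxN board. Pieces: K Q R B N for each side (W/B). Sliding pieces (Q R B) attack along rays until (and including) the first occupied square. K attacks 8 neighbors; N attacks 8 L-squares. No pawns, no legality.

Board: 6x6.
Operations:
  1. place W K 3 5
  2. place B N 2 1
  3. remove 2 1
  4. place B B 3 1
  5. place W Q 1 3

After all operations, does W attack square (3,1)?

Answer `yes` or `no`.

Answer: yes

Derivation:
Op 1: place WK@(3,5)
Op 2: place BN@(2,1)
Op 3: remove (2,1)
Op 4: place BB@(3,1)
Op 5: place WQ@(1,3)
Per-piece attacks for W:
  WQ@(1,3): attacks (1,4) (1,5) (1,2) (1,1) (1,0) (2,3) (3,3) (4,3) (5,3) (0,3) (2,4) (3,5) (2,2) (3,1) (0,4) (0,2) [ray(1,1) blocked at (3,5); ray(1,-1) blocked at (3,1)]
  WK@(3,5): attacks (3,4) (4,5) (2,5) (4,4) (2,4)
W attacks (3,1): yes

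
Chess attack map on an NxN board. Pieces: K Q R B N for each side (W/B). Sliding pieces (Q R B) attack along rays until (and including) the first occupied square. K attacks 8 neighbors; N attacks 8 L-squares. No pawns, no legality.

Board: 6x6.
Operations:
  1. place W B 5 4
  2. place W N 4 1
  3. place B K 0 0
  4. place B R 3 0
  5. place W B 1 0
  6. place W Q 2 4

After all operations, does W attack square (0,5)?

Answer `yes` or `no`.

Op 1: place WB@(5,4)
Op 2: place WN@(4,1)
Op 3: place BK@(0,0)
Op 4: place BR@(3,0)
Op 5: place WB@(1,0)
Op 6: place WQ@(2,4)
Per-piece attacks for W:
  WB@(1,0): attacks (2,1) (3,2) (4,3) (5,4) (0,1) [ray(1,1) blocked at (5,4)]
  WQ@(2,4): attacks (2,5) (2,3) (2,2) (2,1) (2,0) (3,4) (4,4) (5,4) (1,4) (0,4) (3,5) (3,3) (4,2) (5,1) (1,5) (1,3) (0,2) [ray(1,0) blocked at (5,4)]
  WN@(4,1): attacks (5,3) (3,3) (2,2) (2,0)
  WB@(5,4): attacks (4,5) (4,3) (3,2) (2,1) (1,0) [ray(-1,-1) blocked at (1,0)]
W attacks (0,5): no

Answer: no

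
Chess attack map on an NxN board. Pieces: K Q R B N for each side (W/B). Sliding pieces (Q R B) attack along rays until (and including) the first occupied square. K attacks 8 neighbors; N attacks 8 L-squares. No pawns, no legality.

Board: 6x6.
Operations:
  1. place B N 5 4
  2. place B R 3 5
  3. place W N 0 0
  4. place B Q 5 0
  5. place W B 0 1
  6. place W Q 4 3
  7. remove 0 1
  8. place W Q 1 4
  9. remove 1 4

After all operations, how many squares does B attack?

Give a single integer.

Op 1: place BN@(5,4)
Op 2: place BR@(3,5)
Op 3: place WN@(0,0)
Op 4: place BQ@(5,0)
Op 5: place WB@(0,1)
Op 6: place WQ@(4,3)
Op 7: remove (0,1)
Op 8: place WQ@(1,4)
Op 9: remove (1,4)
Per-piece attacks for B:
  BR@(3,5): attacks (3,4) (3,3) (3,2) (3,1) (3,0) (4,5) (5,5) (2,5) (1,5) (0,5)
  BQ@(5,0): attacks (5,1) (5,2) (5,3) (5,4) (4,0) (3,0) (2,0) (1,0) (0,0) (4,1) (3,2) (2,3) (1,4) (0,5) [ray(0,1) blocked at (5,4); ray(-1,0) blocked at (0,0)]
  BN@(5,4): attacks (3,5) (4,2) (3,3)
Union (23 distinct): (0,0) (0,5) (1,0) (1,4) (1,5) (2,0) (2,3) (2,5) (3,0) (3,1) (3,2) (3,3) (3,4) (3,5) (4,0) (4,1) (4,2) (4,5) (5,1) (5,2) (5,3) (5,4) (5,5)

Answer: 23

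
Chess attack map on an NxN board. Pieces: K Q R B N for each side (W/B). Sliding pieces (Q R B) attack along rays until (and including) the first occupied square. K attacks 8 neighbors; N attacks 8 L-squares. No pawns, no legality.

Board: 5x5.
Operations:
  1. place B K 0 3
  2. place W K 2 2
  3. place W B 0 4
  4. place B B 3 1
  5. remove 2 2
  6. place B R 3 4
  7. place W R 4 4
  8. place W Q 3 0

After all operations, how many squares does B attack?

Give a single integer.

Op 1: place BK@(0,3)
Op 2: place WK@(2,2)
Op 3: place WB@(0,4)
Op 4: place BB@(3,1)
Op 5: remove (2,2)
Op 6: place BR@(3,4)
Op 7: place WR@(4,4)
Op 8: place WQ@(3,0)
Per-piece attacks for B:
  BK@(0,3): attacks (0,4) (0,2) (1,3) (1,4) (1,2)
  BB@(3,1): attacks (4,2) (4,0) (2,2) (1,3) (0,4) (2,0) [ray(-1,1) blocked at (0,4)]
  BR@(3,4): attacks (3,3) (3,2) (3,1) (4,4) (2,4) (1,4) (0,4) [ray(0,-1) blocked at (3,1); ray(1,0) blocked at (4,4); ray(-1,0) blocked at (0,4)]
Union (14 distinct): (0,2) (0,4) (1,2) (1,3) (1,4) (2,0) (2,2) (2,4) (3,1) (3,2) (3,3) (4,0) (4,2) (4,4)

Answer: 14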